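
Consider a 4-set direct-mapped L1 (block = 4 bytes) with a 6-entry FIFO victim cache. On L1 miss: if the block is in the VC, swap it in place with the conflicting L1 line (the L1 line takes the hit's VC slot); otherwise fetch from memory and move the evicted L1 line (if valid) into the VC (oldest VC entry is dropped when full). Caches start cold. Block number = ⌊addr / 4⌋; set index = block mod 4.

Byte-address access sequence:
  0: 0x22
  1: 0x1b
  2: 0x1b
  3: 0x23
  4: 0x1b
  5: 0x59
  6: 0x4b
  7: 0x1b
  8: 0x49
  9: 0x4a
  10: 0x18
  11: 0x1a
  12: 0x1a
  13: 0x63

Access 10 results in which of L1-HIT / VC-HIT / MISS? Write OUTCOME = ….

0: 0x22 (blk 8, set 0) → MISS  vc=[]
1: 0x1b (blk 6, set 2) → MISS  vc=[]
2: 0x1b (blk 6, set 2) → L1-HIT  vc=[]
3: 0x23 (blk 8, set 0) → L1-HIT  vc=[]
4: 0x1b (blk 6, set 2) → L1-HIT  vc=[]
5: 0x59 (blk 22, set 2) → MISS  vc=[6]
6: 0x4b (blk 18, set 2) → MISS  vc=[6, 22]
7: 0x1b (blk 6, set 2) → VC-HIT  vc=[18, 22]
8: 0x49 (blk 18, set 2) → VC-HIT  vc=[6, 22]
9: 0x4a (blk 18, set 2) → L1-HIT  vc=[6, 22]
10: 0x18 (blk 6, set 2) → VC-HIT  vc=[18, 22]
11: 0x1a (blk 6, set 2) → L1-HIT  vc=[18, 22]
12: 0x1a (blk 6, set 2) → L1-HIT  vc=[18, 22]
13: 0x63 (blk 24, set 0) → MISS  vc=[18, 22, 8]

OUTCOME = VC-HIT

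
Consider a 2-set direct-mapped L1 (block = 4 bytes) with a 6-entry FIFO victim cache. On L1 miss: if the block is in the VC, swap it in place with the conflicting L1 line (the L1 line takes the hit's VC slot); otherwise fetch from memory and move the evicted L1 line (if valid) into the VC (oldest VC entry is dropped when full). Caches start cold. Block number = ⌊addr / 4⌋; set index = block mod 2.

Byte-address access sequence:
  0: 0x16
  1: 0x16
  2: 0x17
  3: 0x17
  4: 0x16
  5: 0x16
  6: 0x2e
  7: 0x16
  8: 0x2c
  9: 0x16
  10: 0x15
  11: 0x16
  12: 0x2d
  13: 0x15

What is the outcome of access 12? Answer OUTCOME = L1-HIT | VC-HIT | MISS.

#0 0x16→b5/s1 MISS; vc=[]
#1 0x16→b5/s1 L1-HIT; vc=[]
#2 0x17→b5/s1 L1-HIT; vc=[]
#3 0x17→b5/s1 L1-HIT; vc=[]
#4 0x16→b5/s1 L1-HIT; vc=[]
#5 0x16→b5/s1 L1-HIT; vc=[]
#6 0x2e→b11/s1 MISS; vc=[5]
#7 0x16→b5/s1 VC-HIT; vc=[11]
#8 0x2c→b11/s1 VC-HIT; vc=[5]
#9 0x16→b5/s1 VC-HIT; vc=[11]
#10 0x15→b5/s1 L1-HIT; vc=[11]
#11 0x16→b5/s1 L1-HIT; vc=[11]
#12 0x2d→b11/s1 VC-HIT; vc=[5]
#13 0x15→b5/s1 VC-HIT; vc=[11]

OUTCOME = VC-HIT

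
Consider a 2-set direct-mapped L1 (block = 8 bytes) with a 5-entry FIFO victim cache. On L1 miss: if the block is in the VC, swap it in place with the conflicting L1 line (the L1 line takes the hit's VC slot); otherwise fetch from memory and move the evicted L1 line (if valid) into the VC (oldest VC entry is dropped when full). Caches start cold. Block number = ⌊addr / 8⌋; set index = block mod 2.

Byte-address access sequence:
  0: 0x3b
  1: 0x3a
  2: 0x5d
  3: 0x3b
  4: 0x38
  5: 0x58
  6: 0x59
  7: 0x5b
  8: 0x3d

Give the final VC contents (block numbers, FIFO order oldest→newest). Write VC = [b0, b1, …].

#0 0x3b→b7/s1 MISS; vc=[]
#1 0x3a→b7/s1 L1-HIT; vc=[]
#2 0x5d→b11/s1 MISS; vc=[7]
#3 0x3b→b7/s1 VC-HIT; vc=[11]
#4 0x38→b7/s1 L1-HIT; vc=[11]
#5 0x58→b11/s1 VC-HIT; vc=[7]
#6 0x59→b11/s1 L1-HIT; vc=[7]
#7 0x5b→b11/s1 L1-HIT; vc=[7]
#8 0x3d→b7/s1 VC-HIT; vc=[11]

VC = [11]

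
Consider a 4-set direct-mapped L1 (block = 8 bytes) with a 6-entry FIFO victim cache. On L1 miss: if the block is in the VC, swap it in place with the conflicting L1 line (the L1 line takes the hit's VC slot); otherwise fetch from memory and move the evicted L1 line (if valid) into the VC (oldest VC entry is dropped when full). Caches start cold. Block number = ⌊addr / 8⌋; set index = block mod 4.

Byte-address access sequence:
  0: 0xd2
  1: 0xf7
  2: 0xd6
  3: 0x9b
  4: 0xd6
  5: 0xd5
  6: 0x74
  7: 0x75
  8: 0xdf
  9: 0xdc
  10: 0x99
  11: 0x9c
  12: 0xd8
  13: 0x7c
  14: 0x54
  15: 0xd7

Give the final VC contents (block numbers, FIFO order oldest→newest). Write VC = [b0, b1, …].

VC = [30, 10, 19, 27, 14]

  [0] addr=0xd2 blk=26 s=2: MISS | VC []
  [1] addr=0xf7 blk=30 s=2: MISS | VC [26]
  [2] addr=0xd6 blk=26 s=2: VC-HIT | VC [30]
  [3] addr=0x9b blk=19 s=3: MISS | VC [30]
  [4] addr=0xd6 blk=26 s=2: L1-HIT | VC [30]
  [5] addr=0xd5 blk=26 s=2: L1-HIT | VC [30]
  [6] addr=0x74 blk=14 s=2: MISS | VC [30, 26]
  [7] addr=0x75 blk=14 s=2: L1-HIT | VC [30, 26]
  [8] addr=0xdf blk=27 s=3: MISS | VC [30, 26, 19]
  [9] addr=0xdc blk=27 s=3: L1-HIT | VC [30, 26, 19]
  [10] addr=0x99 blk=19 s=3: VC-HIT | VC [30, 26, 27]
  [11] addr=0x9c blk=19 s=3: L1-HIT | VC [30, 26, 27]
  [12] addr=0xd8 blk=27 s=3: VC-HIT | VC [30, 26, 19]
  [13] addr=0x7c blk=15 s=3: MISS | VC [30, 26, 19, 27]
  [14] addr=0x54 blk=10 s=2: MISS | VC [30, 26, 19, 27, 14]
  [15] addr=0xd7 blk=26 s=2: VC-HIT | VC [30, 10, 19, 27, 14]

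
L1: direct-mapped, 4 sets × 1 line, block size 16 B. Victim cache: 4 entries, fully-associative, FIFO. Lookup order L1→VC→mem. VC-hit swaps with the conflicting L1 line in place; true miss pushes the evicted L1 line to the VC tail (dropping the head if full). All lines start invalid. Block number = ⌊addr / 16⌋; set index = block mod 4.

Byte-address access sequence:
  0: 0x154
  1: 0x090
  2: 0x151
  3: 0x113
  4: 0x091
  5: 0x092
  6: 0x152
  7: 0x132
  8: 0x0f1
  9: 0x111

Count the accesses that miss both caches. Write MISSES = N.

MISSES = 5

#0 0x154→b21/s1 MISS; vc=[]
#1 0x90→b9/s1 MISS; vc=[21]
#2 0x151→b21/s1 VC-HIT; vc=[9]
#3 0x113→b17/s1 MISS; vc=[9,21]
#4 0x91→b9/s1 VC-HIT; vc=[17,21]
#5 0x92→b9/s1 L1-HIT; vc=[17,21]
#6 0x152→b21/s1 VC-HIT; vc=[17,9]
#7 0x132→b19/s3 MISS; vc=[17,9]
#8 0xf1→b15/s3 MISS; vc=[17,9,19]
#9 0x111→b17/s1 VC-HIT; vc=[21,9,19]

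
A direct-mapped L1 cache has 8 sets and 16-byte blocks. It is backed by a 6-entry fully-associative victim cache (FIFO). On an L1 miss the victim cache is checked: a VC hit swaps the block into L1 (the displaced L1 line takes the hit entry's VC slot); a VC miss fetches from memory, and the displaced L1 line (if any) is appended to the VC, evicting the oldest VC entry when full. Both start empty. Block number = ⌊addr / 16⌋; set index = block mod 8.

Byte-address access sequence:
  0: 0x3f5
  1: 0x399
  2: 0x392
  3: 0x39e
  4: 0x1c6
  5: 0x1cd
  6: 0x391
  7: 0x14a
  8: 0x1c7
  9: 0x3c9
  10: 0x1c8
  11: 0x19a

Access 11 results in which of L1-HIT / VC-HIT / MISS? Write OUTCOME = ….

OUTCOME = MISS

#0 0x3f5→b63/s7 MISS; vc=[]
#1 0x399→b57/s1 MISS; vc=[]
#2 0x392→b57/s1 L1-HIT; vc=[]
#3 0x39e→b57/s1 L1-HIT; vc=[]
#4 0x1c6→b28/s4 MISS; vc=[]
#5 0x1cd→b28/s4 L1-HIT; vc=[]
#6 0x391→b57/s1 L1-HIT; vc=[]
#7 0x14a→b20/s4 MISS; vc=[28]
#8 0x1c7→b28/s4 VC-HIT; vc=[20]
#9 0x3c9→b60/s4 MISS; vc=[20,28]
#10 0x1c8→b28/s4 VC-HIT; vc=[20,60]
#11 0x19a→b25/s1 MISS; vc=[20,60,57]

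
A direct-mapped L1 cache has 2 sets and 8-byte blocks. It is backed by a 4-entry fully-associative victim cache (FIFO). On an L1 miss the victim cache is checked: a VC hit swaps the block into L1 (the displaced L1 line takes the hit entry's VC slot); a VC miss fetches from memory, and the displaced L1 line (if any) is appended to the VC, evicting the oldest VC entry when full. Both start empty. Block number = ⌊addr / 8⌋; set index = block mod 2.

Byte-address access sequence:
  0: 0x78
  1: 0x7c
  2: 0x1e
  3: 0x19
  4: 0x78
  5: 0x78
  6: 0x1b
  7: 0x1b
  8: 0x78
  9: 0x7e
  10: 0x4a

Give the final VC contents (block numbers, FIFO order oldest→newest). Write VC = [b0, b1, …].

0: 0x78 (blk 15, set 1) → MISS  vc=[]
1: 0x7c (blk 15, set 1) → L1-HIT  vc=[]
2: 0x1e (blk 3, set 1) → MISS  vc=[15]
3: 0x19 (blk 3, set 1) → L1-HIT  vc=[15]
4: 0x78 (blk 15, set 1) → VC-HIT  vc=[3]
5: 0x78 (blk 15, set 1) → L1-HIT  vc=[3]
6: 0x1b (blk 3, set 1) → VC-HIT  vc=[15]
7: 0x1b (blk 3, set 1) → L1-HIT  vc=[15]
8: 0x78 (blk 15, set 1) → VC-HIT  vc=[3]
9: 0x7e (blk 15, set 1) → L1-HIT  vc=[3]
10: 0x4a (blk 9, set 1) → MISS  vc=[3, 15]

VC = [3, 15]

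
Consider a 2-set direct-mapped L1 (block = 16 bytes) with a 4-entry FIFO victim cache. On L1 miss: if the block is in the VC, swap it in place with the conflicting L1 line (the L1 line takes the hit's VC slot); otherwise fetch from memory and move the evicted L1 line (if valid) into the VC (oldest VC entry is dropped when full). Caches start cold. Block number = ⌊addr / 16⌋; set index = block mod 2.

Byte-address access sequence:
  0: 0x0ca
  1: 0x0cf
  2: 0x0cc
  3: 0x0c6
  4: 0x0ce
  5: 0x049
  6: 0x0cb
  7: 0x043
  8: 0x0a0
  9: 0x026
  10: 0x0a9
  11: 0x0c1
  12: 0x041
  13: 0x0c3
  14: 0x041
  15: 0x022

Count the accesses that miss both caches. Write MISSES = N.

#0 0xca→b12/s0 MISS; vc=[]
#1 0xcf→b12/s0 L1-HIT; vc=[]
#2 0xcc→b12/s0 L1-HIT; vc=[]
#3 0xc6→b12/s0 L1-HIT; vc=[]
#4 0xce→b12/s0 L1-HIT; vc=[]
#5 0x49→b4/s0 MISS; vc=[12]
#6 0xcb→b12/s0 VC-HIT; vc=[4]
#7 0x43→b4/s0 VC-HIT; vc=[12]
#8 0xa0→b10/s0 MISS; vc=[12,4]
#9 0x26→b2/s0 MISS; vc=[12,4,10]
#10 0xa9→b10/s0 VC-HIT; vc=[12,4,2]
#11 0xc1→b12/s0 VC-HIT; vc=[10,4,2]
#12 0x41→b4/s0 VC-HIT; vc=[10,12,2]
#13 0xc3→b12/s0 VC-HIT; vc=[10,4,2]
#14 0x41→b4/s0 VC-HIT; vc=[10,12,2]
#15 0x22→b2/s0 VC-HIT; vc=[10,12,4]

MISSES = 4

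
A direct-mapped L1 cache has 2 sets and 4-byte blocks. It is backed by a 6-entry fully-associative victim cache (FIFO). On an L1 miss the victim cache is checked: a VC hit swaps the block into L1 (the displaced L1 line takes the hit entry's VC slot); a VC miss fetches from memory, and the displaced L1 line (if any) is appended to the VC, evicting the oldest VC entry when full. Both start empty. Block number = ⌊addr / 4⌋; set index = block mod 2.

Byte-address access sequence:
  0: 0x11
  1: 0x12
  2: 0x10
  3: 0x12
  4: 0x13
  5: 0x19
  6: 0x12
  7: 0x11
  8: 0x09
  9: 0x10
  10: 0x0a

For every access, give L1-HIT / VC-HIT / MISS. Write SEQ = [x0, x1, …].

0: 0x11 (blk 4, set 0) → MISS  vc=[]
1: 0x12 (blk 4, set 0) → L1-HIT  vc=[]
2: 0x10 (blk 4, set 0) → L1-HIT  vc=[]
3: 0x12 (blk 4, set 0) → L1-HIT  vc=[]
4: 0x13 (blk 4, set 0) → L1-HIT  vc=[]
5: 0x19 (blk 6, set 0) → MISS  vc=[4]
6: 0x12 (blk 4, set 0) → VC-HIT  vc=[6]
7: 0x11 (blk 4, set 0) → L1-HIT  vc=[6]
8: 0x9 (blk 2, set 0) → MISS  vc=[6, 4]
9: 0x10 (blk 4, set 0) → VC-HIT  vc=[6, 2]
10: 0xa (blk 2, set 0) → VC-HIT  vc=[6, 4]

SEQ = [MISS, L1-HIT, L1-HIT, L1-HIT, L1-HIT, MISS, VC-HIT, L1-HIT, MISS, VC-HIT, VC-HIT]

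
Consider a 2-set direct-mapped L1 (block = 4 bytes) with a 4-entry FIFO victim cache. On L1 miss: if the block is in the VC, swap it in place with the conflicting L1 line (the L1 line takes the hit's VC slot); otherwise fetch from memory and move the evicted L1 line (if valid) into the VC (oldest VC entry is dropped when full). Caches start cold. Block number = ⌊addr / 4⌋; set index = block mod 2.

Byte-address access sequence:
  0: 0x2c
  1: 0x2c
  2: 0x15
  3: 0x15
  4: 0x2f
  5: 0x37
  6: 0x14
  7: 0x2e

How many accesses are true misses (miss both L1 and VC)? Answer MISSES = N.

MISSES = 3

0: 0x2c (blk 11, set 1) → MISS  vc=[]
1: 0x2c (blk 11, set 1) → L1-HIT  vc=[]
2: 0x15 (blk 5, set 1) → MISS  vc=[11]
3: 0x15 (blk 5, set 1) → L1-HIT  vc=[11]
4: 0x2f (blk 11, set 1) → VC-HIT  vc=[5]
5: 0x37 (blk 13, set 1) → MISS  vc=[5, 11]
6: 0x14 (blk 5, set 1) → VC-HIT  vc=[13, 11]
7: 0x2e (blk 11, set 1) → VC-HIT  vc=[13, 5]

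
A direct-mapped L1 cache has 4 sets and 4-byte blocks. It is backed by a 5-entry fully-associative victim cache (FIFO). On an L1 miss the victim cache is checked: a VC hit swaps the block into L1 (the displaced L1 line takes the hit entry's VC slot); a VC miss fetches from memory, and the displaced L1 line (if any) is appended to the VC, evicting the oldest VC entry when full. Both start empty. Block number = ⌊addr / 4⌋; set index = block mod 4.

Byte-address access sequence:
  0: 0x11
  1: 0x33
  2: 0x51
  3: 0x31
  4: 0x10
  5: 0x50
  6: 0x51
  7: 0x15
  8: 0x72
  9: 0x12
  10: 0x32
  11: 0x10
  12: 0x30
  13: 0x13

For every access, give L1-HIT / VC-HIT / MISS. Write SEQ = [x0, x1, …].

0: 0x11 (blk 4, set 0) → MISS  vc=[]
1: 0x33 (blk 12, set 0) → MISS  vc=[4]
2: 0x51 (blk 20, set 0) → MISS  vc=[4, 12]
3: 0x31 (blk 12, set 0) → VC-HIT  vc=[4, 20]
4: 0x10 (blk 4, set 0) → VC-HIT  vc=[12, 20]
5: 0x50 (blk 20, set 0) → VC-HIT  vc=[12, 4]
6: 0x51 (blk 20, set 0) → L1-HIT  vc=[12, 4]
7: 0x15 (blk 5, set 1) → MISS  vc=[12, 4]
8: 0x72 (blk 28, set 0) → MISS  vc=[12, 4, 20]
9: 0x12 (blk 4, set 0) → VC-HIT  vc=[12, 28, 20]
10: 0x32 (blk 12, set 0) → VC-HIT  vc=[4, 28, 20]
11: 0x10 (blk 4, set 0) → VC-HIT  vc=[12, 28, 20]
12: 0x30 (blk 12, set 0) → VC-HIT  vc=[4, 28, 20]
13: 0x13 (blk 4, set 0) → VC-HIT  vc=[12, 28, 20]

SEQ = [MISS, MISS, MISS, VC-HIT, VC-HIT, VC-HIT, L1-HIT, MISS, MISS, VC-HIT, VC-HIT, VC-HIT, VC-HIT, VC-HIT]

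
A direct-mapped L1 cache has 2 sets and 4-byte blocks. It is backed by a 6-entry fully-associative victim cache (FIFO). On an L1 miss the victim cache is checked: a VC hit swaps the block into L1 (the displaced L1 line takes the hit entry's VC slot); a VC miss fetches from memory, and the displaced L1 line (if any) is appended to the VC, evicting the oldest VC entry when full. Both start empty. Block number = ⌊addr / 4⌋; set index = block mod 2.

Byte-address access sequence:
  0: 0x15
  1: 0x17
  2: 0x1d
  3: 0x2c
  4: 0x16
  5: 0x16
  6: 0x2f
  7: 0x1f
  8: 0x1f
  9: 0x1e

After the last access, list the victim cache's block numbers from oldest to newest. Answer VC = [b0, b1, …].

  [0] addr=0x15 blk=5 s=1: MISS | VC []
  [1] addr=0x17 blk=5 s=1: L1-HIT | VC []
  [2] addr=0x1d blk=7 s=1: MISS | VC [5]
  [3] addr=0x2c blk=11 s=1: MISS | VC [5, 7]
  [4] addr=0x16 blk=5 s=1: VC-HIT | VC [11, 7]
  [5] addr=0x16 blk=5 s=1: L1-HIT | VC [11, 7]
  [6] addr=0x2f blk=11 s=1: VC-HIT | VC [5, 7]
  [7] addr=0x1f blk=7 s=1: VC-HIT | VC [5, 11]
  [8] addr=0x1f blk=7 s=1: L1-HIT | VC [5, 11]
  [9] addr=0x1e blk=7 s=1: L1-HIT | VC [5, 11]

VC = [5, 11]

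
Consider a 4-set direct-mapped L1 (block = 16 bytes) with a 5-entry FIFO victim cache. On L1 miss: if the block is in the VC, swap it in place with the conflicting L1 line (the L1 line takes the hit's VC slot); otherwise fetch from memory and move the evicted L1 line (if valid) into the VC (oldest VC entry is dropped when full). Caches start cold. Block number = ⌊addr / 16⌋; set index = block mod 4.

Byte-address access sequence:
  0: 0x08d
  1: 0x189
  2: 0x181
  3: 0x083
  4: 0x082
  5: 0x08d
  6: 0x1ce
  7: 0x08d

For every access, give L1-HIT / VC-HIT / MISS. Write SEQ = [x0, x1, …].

SEQ = [MISS, MISS, L1-HIT, VC-HIT, L1-HIT, L1-HIT, MISS, VC-HIT]

  [0] addr=0x8d blk=8 s=0: MISS | VC []
  [1] addr=0x189 blk=24 s=0: MISS | VC [8]
  [2] addr=0x181 blk=24 s=0: L1-HIT | VC [8]
  [3] addr=0x83 blk=8 s=0: VC-HIT | VC [24]
  [4] addr=0x82 blk=8 s=0: L1-HIT | VC [24]
  [5] addr=0x8d blk=8 s=0: L1-HIT | VC [24]
  [6] addr=0x1ce blk=28 s=0: MISS | VC [24, 8]
  [7] addr=0x8d blk=8 s=0: VC-HIT | VC [24, 28]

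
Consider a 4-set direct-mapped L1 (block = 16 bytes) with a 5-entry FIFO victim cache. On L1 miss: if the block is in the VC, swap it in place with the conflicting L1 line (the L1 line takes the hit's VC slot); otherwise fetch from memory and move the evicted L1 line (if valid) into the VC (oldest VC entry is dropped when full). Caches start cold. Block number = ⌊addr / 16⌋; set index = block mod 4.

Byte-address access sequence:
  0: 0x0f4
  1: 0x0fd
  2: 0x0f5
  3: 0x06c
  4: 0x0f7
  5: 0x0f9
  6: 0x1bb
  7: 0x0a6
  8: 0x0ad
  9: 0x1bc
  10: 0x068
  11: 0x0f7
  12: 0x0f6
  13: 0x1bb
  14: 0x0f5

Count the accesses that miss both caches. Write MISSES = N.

  [0] addr=0xf4 blk=15 s=3: MISS | VC []
  [1] addr=0xfd blk=15 s=3: L1-HIT | VC []
  [2] addr=0xf5 blk=15 s=3: L1-HIT | VC []
  [3] addr=0x6c blk=6 s=2: MISS | VC []
  [4] addr=0xf7 blk=15 s=3: L1-HIT | VC []
  [5] addr=0xf9 blk=15 s=3: L1-HIT | VC []
  [6] addr=0x1bb blk=27 s=3: MISS | VC [15]
  [7] addr=0xa6 blk=10 s=2: MISS | VC [15, 6]
  [8] addr=0xad blk=10 s=2: L1-HIT | VC [15, 6]
  [9] addr=0x1bc blk=27 s=3: L1-HIT | VC [15, 6]
  [10] addr=0x68 blk=6 s=2: VC-HIT | VC [15, 10]
  [11] addr=0xf7 blk=15 s=3: VC-HIT | VC [27, 10]
  [12] addr=0xf6 blk=15 s=3: L1-HIT | VC [27, 10]
  [13] addr=0x1bb blk=27 s=3: VC-HIT | VC [15, 10]
  [14] addr=0xf5 blk=15 s=3: VC-HIT | VC [27, 10]

MISSES = 4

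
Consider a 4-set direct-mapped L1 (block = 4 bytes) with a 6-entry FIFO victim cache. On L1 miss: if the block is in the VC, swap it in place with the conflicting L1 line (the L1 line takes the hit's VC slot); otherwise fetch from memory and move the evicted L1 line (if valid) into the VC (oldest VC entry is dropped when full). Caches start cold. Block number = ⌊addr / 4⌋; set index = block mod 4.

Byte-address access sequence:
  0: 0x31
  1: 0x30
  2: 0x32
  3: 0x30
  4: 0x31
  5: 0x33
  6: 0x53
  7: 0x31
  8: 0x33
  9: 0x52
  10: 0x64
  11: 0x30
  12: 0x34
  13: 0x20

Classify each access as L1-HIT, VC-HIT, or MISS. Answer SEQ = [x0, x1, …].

SEQ = [MISS, L1-HIT, L1-HIT, L1-HIT, L1-HIT, L1-HIT, MISS, VC-HIT, L1-HIT, VC-HIT, MISS, VC-HIT, MISS, MISS]

0: 0x31 (blk 12, set 0) → MISS  vc=[]
1: 0x30 (blk 12, set 0) → L1-HIT  vc=[]
2: 0x32 (blk 12, set 0) → L1-HIT  vc=[]
3: 0x30 (blk 12, set 0) → L1-HIT  vc=[]
4: 0x31 (blk 12, set 0) → L1-HIT  vc=[]
5: 0x33 (blk 12, set 0) → L1-HIT  vc=[]
6: 0x53 (blk 20, set 0) → MISS  vc=[12]
7: 0x31 (blk 12, set 0) → VC-HIT  vc=[20]
8: 0x33 (blk 12, set 0) → L1-HIT  vc=[20]
9: 0x52 (blk 20, set 0) → VC-HIT  vc=[12]
10: 0x64 (blk 25, set 1) → MISS  vc=[12]
11: 0x30 (blk 12, set 0) → VC-HIT  vc=[20]
12: 0x34 (blk 13, set 1) → MISS  vc=[20, 25]
13: 0x20 (blk 8, set 0) → MISS  vc=[20, 25, 12]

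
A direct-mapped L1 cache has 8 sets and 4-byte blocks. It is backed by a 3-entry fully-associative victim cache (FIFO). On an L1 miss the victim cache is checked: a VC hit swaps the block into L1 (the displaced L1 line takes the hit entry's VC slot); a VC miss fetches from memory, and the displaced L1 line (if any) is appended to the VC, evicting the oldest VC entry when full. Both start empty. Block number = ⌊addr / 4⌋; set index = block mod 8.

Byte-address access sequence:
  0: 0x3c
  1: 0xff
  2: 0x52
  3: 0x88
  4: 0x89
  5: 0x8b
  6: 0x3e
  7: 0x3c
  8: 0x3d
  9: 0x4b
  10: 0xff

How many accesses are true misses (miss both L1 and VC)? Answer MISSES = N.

MISSES = 5

#0 0x3c→b15/s7 MISS; vc=[]
#1 0xff→b63/s7 MISS; vc=[15]
#2 0x52→b20/s4 MISS; vc=[15]
#3 0x88→b34/s2 MISS; vc=[15]
#4 0x89→b34/s2 L1-HIT; vc=[15]
#5 0x8b→b34/s2 L1-HIT; vc=[15]
#6 0x3e→b15/s7 VC-HIT; vc=[63]
#7 0x3c→b15/s7 L1-HIT; vc=[63]
#8 0x3d→b15/s7 L1-HIT; vc=[63]
#9 0x4b→b18/s2 MISS; vc=[63,34]
#10 0xff→b63/s7 VC-HIT; vc=[15,34]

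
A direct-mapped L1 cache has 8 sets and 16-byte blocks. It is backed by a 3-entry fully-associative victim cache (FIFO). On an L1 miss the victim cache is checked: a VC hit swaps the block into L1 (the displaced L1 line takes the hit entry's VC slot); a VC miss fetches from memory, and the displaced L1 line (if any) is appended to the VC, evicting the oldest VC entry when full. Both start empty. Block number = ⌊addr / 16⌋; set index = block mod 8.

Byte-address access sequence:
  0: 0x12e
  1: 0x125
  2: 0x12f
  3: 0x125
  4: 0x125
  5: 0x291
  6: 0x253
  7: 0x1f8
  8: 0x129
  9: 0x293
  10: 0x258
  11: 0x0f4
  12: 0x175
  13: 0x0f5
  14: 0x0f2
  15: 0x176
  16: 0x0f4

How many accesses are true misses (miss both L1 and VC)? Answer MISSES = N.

MISSES = 6

#0 0x12e→b18/s2 MISS; vc=[]
#1 0x125→b18/s2 L1-HIT; vc=[]
#2 0x12f→b18/s2 L1-HIT; vc=[]
#3 0x125→b18/s2 L1-HIT; vc=[]
#4 0x125→b18/s2 L1-HIT; vc=[]
#5 0x291→b41/s1 MISS; vc=[]
#6 0x253→b37/s5 MISS; vc=[]
#7 0x1f8→b31/s7 MISS; vc=[]
#8 0x129→b18/s2 L1-HIT; vc=[]
#9 0x293→b41/s1 L1-HIT; vc=[]
#10 0x258→b37/s5 L1-HIT; vc=[]
#11 0xf4→b15/s7 MISS; vc=[31]
#12 0x175→b23/s7 MISS; vc=[31,15]
#13 0xf5→b15/s7 VC-HIT; vc=[31,23]
#14 0xf2→b15/s7 L1-HIT; vc=[31,23]
#15 0x176→b23/s7 VC-HIT; vc=[31,15]
#16 0xf4→b15/s7 VC-HIT; vc=[31,23]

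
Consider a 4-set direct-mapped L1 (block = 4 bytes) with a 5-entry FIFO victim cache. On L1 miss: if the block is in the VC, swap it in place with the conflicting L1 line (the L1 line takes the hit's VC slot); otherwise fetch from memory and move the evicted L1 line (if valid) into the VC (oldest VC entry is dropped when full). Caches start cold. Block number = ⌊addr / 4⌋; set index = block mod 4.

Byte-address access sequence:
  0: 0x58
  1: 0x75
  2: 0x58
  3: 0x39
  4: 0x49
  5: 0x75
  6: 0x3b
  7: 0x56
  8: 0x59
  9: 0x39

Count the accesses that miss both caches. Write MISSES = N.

MISSES = 5

#0 0x58→b22/s2 MISS; vc=[]
#1 0x75→b29/s1 MISS; vc=[]
#2 0x58→b22/s2 L1-HIT; vc=[]
#3 0x39→b14/s2 MISS; vc=[22]
#4 0x49→b18/s2 MISS; vc=[22,14]
#5 0x75→b29/s1 L1-HIT; vc=[22,14]
#6 0x3b→b14/s2 VC-HIT; vc=[22,18]
#7 0x56→b21/s1 MISS; vc=[22,18,29]
#8 0x59→b22/s2 VC-HIT; vc=[14,18,29]
#9 0x39→b14/s2 VC-HIT; vc=[22,18,29]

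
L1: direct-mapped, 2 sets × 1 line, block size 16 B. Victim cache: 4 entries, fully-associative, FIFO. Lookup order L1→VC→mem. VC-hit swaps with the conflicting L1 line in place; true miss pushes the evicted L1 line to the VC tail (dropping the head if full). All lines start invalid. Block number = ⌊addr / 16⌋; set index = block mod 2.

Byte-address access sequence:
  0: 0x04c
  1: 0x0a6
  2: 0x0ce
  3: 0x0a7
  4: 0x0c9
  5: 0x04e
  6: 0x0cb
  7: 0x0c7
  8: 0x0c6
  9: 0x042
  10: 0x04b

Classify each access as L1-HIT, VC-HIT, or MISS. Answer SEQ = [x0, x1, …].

#0 0x4c→b4/s0 MISS; vc=[]
#1 0xa6→b10/s0 MISS; vc=[4]
#2 0xce→b12/s0 MISS; vc=[4,10]
#3 0xa7→b10/s0 VC-HIT; vc=[4,12]
#4 0xc9→b12/s0 VC-HIT; vc=[4,10]
#5 0x4e→b4/s0 VC-HIT; vc=[12,10]
#6 0xcb→b12/s0 VC-HIT; vc=[4,10]
#7 0xc7→b12/s0 L1-HIT; vc=[4,10]
#8 0xc6→b12/s0 L1-HIT; vc=[4,10]
#9 0x42→b4/s0 VC-HIT; vc=[12,10]
#10 0x4b→b4/s0 L1-HIT; vc=[12,10]

SEQ = [MISS, MISS, MISS, VC-HIT, VC-HIT, VC-HIT, VC-HIT, L1-HIT, L1-HIT, VC-HIT, L1-HIT]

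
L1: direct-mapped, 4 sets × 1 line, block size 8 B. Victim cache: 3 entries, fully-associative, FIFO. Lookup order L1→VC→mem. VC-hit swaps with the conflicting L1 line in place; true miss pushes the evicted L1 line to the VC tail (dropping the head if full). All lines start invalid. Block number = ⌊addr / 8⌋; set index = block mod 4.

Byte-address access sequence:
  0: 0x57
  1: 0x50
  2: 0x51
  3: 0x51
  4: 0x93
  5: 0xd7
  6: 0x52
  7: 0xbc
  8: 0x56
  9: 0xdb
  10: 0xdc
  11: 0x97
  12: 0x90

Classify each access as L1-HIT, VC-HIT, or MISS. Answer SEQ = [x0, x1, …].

SEQ = [MISS, L1-HIT, L1-HIT, L1-HIT, MISS, MISS, VC-HIT, MISS, L1-HIT, MISS, L1-HIT, VC-HIT, L1-HIT]

#0 0x57→b10/s2 MISS; vc=[]
#1 0x50→b10/s2 L1-HIT; vc=[]
#2 0x51→b10/s2 L1-HIT; vc=[]
#3 0x51→b10/s2 L1-HIT; vc=[]
#4 0x93→b18/s2 MISS; vc=[10]
#5 0xd7→b26/s2 MISS; vc=[10,18]
#6 0x52→b10/s2 VC-HIT; vc=[26,18]
#7 0xbc→b23/s3 MISS; vc=[26,18]
#8 0x56→b10/s2 L1-HIT; vc=[26,18]
#9 0xdb→b27/s3 MISS; vc=[26,18,23]
#10 0xdc→b27/s3 L1-HIT; vc=[26,18,23]
#11 0x97→b18/s2 VC-HIT; vc=[26,10,23]
#12 0x90→b18/s2 L1-HIT; vc=[26,10,23]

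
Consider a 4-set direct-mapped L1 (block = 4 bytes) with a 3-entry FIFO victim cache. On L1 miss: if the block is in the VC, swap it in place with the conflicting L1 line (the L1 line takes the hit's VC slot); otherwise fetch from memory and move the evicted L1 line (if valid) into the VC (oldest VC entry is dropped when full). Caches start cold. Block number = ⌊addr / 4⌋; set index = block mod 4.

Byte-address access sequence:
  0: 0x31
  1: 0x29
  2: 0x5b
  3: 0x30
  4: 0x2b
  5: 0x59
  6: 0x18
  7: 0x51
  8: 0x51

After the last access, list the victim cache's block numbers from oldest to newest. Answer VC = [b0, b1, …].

0: 0x31 (blk 12, set 0) → MISS  vc=[]
1: 0x29 (blk 10, set 2) → MISS  vc=[]
2: 0x5b (blk 22, set 2) → MISS  vc=[10]
3: 0x30 (blk 12, set 0) → L1-HIT  vc=[10]
4: 0x2b (blk 10, set 2) → VC-HIT  vc=[22]
5: 0x59 (blk 22, set 2) → VC-HIT  vc=[10]
6: 0x18 (blk 6, set 2) → MISS  vc=[10, 22]
7: 0x51 (blk 20, set 0) → MISS  vc=[10, 22, 12]
8: 0x51 (blk 20, set 0) → L1-HIT  vc=[10, 22, 12]

VC = [10, 22, 12]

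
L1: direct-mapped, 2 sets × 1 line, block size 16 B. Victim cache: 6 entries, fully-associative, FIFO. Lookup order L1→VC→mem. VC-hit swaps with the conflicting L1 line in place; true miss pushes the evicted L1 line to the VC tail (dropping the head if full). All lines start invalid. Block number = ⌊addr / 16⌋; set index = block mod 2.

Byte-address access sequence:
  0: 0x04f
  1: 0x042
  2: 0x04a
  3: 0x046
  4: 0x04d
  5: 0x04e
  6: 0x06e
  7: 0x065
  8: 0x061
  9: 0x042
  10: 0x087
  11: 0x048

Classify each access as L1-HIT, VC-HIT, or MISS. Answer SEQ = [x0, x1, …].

SEQ = [MISS, L1-HIT, L1-HIT, L1-HIT, L1-HIT, L1-HIT, MISS, L1-HIT, L1-HIT, VC-HIT, MISS, VC-HIT]

0: 0x4f (blk 4, set 0) → MISS  vc=[]
1: 0x42 (blk 4, set 0) → L1-HIT  vc=[]
2: 0x4a (blk 4, set 0) → L1-HIT  vc=[]
3: 0x46 (blk 4, set 0) → L1-HIT  vc=[]
4: 0x4d (blk 4, set 0) → L1-HIT  vc=[]
5: 0x4e (blk 4, set 0) → L1-HIT  vc=[]
6: 0x6e (blk 6, set 0) → MISS  vc=[4]
7: 0x65 (blk 6, set 0) → L1-HIT  vc=[4]
8: 0x61 (blk 6, set 0) → L1-HIT  vc=[4]
9: 0x42 (blk 4, set 0) → VC-HIT  vc=[6]
10: 0x87 (blk 8, set 0) → MISS  vc=[6, 4]
11: 0x48 (blk 4, set 0) → VC-HIT  vc=[6, 8]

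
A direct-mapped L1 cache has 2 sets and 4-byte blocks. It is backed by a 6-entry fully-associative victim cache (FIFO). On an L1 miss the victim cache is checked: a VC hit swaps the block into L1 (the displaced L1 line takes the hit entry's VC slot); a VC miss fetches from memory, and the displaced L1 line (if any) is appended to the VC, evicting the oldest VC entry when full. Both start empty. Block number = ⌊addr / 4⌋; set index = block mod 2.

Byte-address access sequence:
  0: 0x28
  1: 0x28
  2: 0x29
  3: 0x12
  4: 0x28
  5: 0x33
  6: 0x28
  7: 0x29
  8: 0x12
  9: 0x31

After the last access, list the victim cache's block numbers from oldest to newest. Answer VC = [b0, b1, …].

VC = [10, 4]

0: 0x28 (blk 10, set 0) → MISS  vc=[]
1: 0x28 (blk 10, set 0) → L1-HIT  vc=[]
2: 0x29 (blk 10, set 0) → L1-HIT  vc=[]
3: 0x12 (blk 4, set 0) → MISS  vc=[10]
4: 0x28 (blk 10, set 0) → VC-HIT  vc=[4]
5: 0x33 (blk 12, set 0) → MISS  vc=[4, 10]
6: 0x28 (blk 10, set 0) → VC-HIT  vc=[4, 12]
7: 0x29 (blk 10, set 0) → L1-HIT  vc=[4, 12]
8: 0x12 (blk 4, set 0) → VC-HIT  vc=[10, 12]
9: 0x31 (blk 12, set 0) → VC-HIT  vc=[10, 4]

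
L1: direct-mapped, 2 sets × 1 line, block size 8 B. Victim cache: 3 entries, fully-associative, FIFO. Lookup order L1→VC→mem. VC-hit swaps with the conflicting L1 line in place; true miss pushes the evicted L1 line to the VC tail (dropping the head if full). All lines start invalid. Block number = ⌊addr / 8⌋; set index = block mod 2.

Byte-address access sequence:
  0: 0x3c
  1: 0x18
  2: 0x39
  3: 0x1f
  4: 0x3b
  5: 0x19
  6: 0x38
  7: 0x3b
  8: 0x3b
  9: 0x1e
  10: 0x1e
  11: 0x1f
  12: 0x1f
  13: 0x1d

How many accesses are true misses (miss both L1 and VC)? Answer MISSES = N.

MISSES = 2

  [0] addr=0x3c blk=7 s=1: MISS | VC []
  [1] addr=0x18 blk=3 s=1: MISS | VC [7]
  [2] addr=0x39 blk=7 s=1: VC-HIT | VC [3]
  [3] addr=0x1f blk=3 s=1: VC-HIT | VC [7]
  [4] addr=0x3b blk=7 s=1: VC-HIT | VC [3]
  [5] addr=0x19 blk=3 s=1: VC-HIT | VC [7]
  [6] addr=0x38 blk=7 s=1: VC-HIT | VC [3]
  [7] addr=0x3b blk=7 s=1: L1-HIT | VC [3]
  [8] addr=0x3b blk=7 s=1: L1-HIT | VC [3]
  [9] addr=0x1e blk=3 s=1: VC-HIT | VC [7]
  [10] addr=0x1e blk=3 s=1: L1-HIT | VC [7]
  [11] addr=0x1f blk=3 s=1: L1-HIT | VC [7]
  [12] addr=0x1f blk=3 s=1: L1-HIT | VC [7]
  [13] addr=0x1d blk=3 s=1: L1-HIT | VC [7]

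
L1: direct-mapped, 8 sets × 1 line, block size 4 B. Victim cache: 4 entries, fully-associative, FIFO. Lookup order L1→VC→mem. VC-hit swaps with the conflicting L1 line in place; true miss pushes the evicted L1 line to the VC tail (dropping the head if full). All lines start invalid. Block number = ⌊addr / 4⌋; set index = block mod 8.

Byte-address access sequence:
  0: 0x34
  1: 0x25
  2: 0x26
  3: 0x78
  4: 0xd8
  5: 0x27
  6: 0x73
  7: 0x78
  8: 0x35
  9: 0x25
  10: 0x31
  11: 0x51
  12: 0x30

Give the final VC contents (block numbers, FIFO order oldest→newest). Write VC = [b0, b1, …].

VC = [54, 28, 20]

#0 0x34→b13/s5 MISS; vc=[]
#1 0x25→b9/s1 MISS; vc=[]
#2 0x26→b9/s1 L1-HIT; vc=[]
#3 0x78→b30/s6 MISS; vc=[]
#4 0xd8→b54/s6 MISS; vc=[30]
#5 0x27→b9/s1 L1-HIT; vc=[30]
#6 0x73→b28/s4 MISS; vc=[30]
#7 0x78→b30/s6 VC-HIT; vc=[54]
#8 0x35→b13/s5 L1-HIT; vc=[54]
#9 0x25→b9/s1 L1-HIT; vc=[54]
#10 0x31→b12/s4 MISS; vc=[54,28]
#11 0x51→b20/s4 MISS; vc=[54,28,12]
#12 0x30→b12/s4 VC-HIT; vc=[54,28,20]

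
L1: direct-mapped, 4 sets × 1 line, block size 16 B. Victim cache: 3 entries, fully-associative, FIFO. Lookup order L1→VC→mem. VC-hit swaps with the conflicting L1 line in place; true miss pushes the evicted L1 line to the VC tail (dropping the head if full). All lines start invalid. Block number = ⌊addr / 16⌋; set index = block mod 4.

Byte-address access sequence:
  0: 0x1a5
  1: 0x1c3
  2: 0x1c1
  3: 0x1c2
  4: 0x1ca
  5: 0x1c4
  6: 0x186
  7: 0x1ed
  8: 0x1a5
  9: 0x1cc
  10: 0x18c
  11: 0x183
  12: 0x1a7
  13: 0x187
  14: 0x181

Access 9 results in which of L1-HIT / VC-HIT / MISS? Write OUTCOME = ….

#0 0x1a5→b26/s2 MISS; vc=[]
#1 0x1c3→b28/s0 MISS; vc=[]
#2 0x1c1→b28/s0 L1-HIT; vc=[]
#3 0x1c2→b28/s0 L1-HIT; vc=[]
#4 0x1ca→b28/s0 L1-HIT; vc=[]
#5 0x1c4→b28/s0 L1-HIT; vc=[]
#6 0x186→b24/s0 MISS; vc=[28]
#7 0x1ed→b30/s2 MISS; vc=[28,26]
#8 0x1a5→b26/s2 VC-HIT; vc=[28,30]
#9 0x1cc→b28/s0 VC-HIT; vc=[24,30]
#10 0x18c→b24/s0 VC-HIT; vc=[28,30]
#11 0x183→b24/s0 L1-HIT; vc=[28,30]
#12 0x1a7→b26/s2 L1-HIT; vc=[28,30]
#13 0x187→b24/s0 L1-HIT; vc=[28,30]
#14 0x181→b24/s0 L1-HIT; vc=[28,30]

OUTCOME = VC-HIT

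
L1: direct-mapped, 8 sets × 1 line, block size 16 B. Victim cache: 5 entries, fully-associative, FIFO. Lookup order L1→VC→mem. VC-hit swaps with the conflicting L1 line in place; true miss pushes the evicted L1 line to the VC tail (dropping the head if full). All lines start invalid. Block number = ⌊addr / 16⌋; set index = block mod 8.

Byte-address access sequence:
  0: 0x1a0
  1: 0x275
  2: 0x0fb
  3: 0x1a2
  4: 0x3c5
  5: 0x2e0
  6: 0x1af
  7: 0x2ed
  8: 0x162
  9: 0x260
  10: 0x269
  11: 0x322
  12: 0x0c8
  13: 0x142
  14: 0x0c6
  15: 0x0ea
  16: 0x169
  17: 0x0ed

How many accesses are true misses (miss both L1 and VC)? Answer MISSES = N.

MISSES = 11

  [0] addr=0x1a0 blk=26 s=2: MISS | VC []
  [1] addr=0x275 blk=39 s=7: MISS | VC []
  [2] addr=0xfb blk=15 s=7: MISS | VC [39]
  [3] addr=0x1a2 blk=26 s=2: L1-HIT | VC [39]
  [4] addr=0x3c5 blk=60 s=4: MISS | VC [39]
  [5] addr=0x2e0 blk=46 s=6: MISS | VC [39]
  [6] addr=0x1af blk=26 s=2: L1-HIT | VC [39]
  [7] addr=0x2ed blk=46 s=6: L1-HIT | VC [39]
  [8] addr=0x162 blk=22 s=6: MISS | VC [39, 46]
  [9] addr=0x260 blk=38 s=6: MISS | VC [39, 46, 22]
  [10] addr=0x269 blk=38 s=6: L1-HIT | VC [39, 46, 22]
  [11] addr=0x322 blk=50 s=2: MISS | VC [39, 46, 22, 26]
  [12] addr=0xc8 blk=12 s=4: MISS | VC [39, 46, 22, 26, 60]
  [13] addr=0x142 blk=20 s=4: MISS | VC [46, 22, 26, 60, 12]
  [14] addr=0xc6 blk=12 s=4: VC-HIT | VC [46, 22, 26, 60, 20]
  [15] addr=0xea blk=14 s=6: MISS | VC [22, 26, 60, 20, 38]
  [16] addr=0x169 blk=22 s=6: VC-HIT | VC [14, 26, 60, 20, 38]
  [17] addr=0xed blk=14 s=6: VC-HIT | VC [22, 26, 60, 20, 38]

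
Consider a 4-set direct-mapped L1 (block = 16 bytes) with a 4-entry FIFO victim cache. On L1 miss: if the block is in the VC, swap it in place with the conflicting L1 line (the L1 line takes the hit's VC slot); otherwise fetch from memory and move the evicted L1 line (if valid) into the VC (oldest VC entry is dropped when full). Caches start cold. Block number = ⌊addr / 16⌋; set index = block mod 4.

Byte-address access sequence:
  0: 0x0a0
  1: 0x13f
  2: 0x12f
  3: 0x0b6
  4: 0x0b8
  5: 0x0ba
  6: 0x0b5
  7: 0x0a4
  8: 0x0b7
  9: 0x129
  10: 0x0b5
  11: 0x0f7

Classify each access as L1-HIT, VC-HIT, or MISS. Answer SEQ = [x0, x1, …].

SEQ = [MISS, MISS, MISS, MISS, L1-HIT, L1-HIT, L1-HIT, VC-HIT, L1-HIT, VC-HIT, L1-HIT, MISS]

#0 0xa0→b10/s2 MISS; vc=[]
#1 0x13f→b19/s3 MISS; vc=[]
#2 0x12f→b18/s2 MISS; vc=[10]
#3 0xb6→b11/s3 MISS; vc=[10,19]
#4 0xb8→b11/s3 L1-HIT; vc=[10,19]
#5 0xba→b11/s3 L1-HIT; vc=[10,19]
#6 0xb5→b11/s3 L1-HIT; vc=[10,19]
#7 0xa4→b10/s2 VC-HIT; vc=[18,19]
#8 0xb7→b11/s3 L1-HIT; vc=[18,19]
#9 0x129→b18/s2 VC-HIT; vc=[10,19]
#10 0xb5→b11/s3 L1-HIT; vc=[10,19]
#11 0xf7→b15/s3 MISS; vc=[10,19,11]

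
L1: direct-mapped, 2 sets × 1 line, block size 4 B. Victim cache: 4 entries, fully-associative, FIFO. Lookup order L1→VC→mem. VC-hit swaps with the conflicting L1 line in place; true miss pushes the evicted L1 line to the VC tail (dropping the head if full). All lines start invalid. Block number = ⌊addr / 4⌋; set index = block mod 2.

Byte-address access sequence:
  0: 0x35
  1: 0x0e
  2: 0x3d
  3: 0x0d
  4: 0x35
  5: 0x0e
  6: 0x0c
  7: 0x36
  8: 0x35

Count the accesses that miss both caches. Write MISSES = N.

MISSES = 3

  [0] addr=0x35 blk=13 s=1: MISS | VC []
  [1] addr=0xe blk=3 s=1: MISS | VC [13]
  [2] addr=0x3d blk=15 s=1: MISS | VC [13, 3]
  [3] addr=0xd blk=3 s=1: VC-HIT | VC [13, 15]
  [4] addr=0x35 blk=13 s=1: VC-HIT | VC [3, 15]
  [5] addr=0xe blk=3 s=1: VC-HIT | VC [13, 15]
  [6] addr=0xc blk=3 s=1: L1-HIT | VC [13, 15]
  [7] addr=0x36 blk=13 s=1: VC-HIT | VC [3, 15]
  [8] addr=0x35 blk=13 s=1: L1-HIT | VC [3, 15]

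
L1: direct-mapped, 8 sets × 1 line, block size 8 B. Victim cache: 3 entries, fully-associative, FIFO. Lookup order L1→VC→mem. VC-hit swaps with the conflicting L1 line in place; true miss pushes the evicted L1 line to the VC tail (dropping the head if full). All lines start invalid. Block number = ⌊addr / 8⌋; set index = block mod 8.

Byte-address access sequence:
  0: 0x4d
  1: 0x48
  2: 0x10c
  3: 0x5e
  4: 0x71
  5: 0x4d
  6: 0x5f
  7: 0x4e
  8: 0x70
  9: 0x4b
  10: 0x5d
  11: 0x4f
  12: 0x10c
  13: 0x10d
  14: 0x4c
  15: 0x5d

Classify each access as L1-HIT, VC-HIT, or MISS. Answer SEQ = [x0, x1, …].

  [0] addr=0x4d blk=9 s=1: MISS | VC []
  [1] addr=0x48 blk=9 s=1: L1-HIT | VC []
  [2] addr=0x10c blk=33 s=1: MISS | VC [9]
  [3] addr=0x5e blk=11 s=3: MISS | VC [9]
  [4] addr=0x71 blk=14 s=6: MISS | VC [9]
  [5] addr=0x4d blk=9 s=1: VC-HIT | VC [33]
  [6] addr=0x5f blk=11 s=3: L1-HIT | VC [33]
  [7] addr=0x4e blk=9 s=1: L1-HIT | VC [33]
  [8] addr=0x70 blk=14 s=6: L1-HIT | VC [33]
  [9] addr=0x4b blk=9 s=1: L1-HIT | VC [33]
  [10] addr=0x5d blk=11 s=3: L1-HIT | VC [33]
  [11] addr=0x4f blk=9 s=1: L1-HIT | VC [33]
  [12] addr=0x10c blk=33 s=1: VC-HIT | VC [9]
  [13] addr=0x10d blk=33 s=1: L1-HIT | VC [9]
  [14] addr=0x4c blk=9 s=1: VC-HIT | VC [33]
  [15] addr=0x5d blk=11 s=3: L1-HIT | VC [33]

SEQ = [MISS, L1-HIT, MISS, MISS, MISS, VC-HIT, L1-HIT, L1-HIT, L1-HIT, L1-HIT, L1-HIT, L1-HIT, VC-HIT, L1-HIT, VC-HIT, L1-HIT]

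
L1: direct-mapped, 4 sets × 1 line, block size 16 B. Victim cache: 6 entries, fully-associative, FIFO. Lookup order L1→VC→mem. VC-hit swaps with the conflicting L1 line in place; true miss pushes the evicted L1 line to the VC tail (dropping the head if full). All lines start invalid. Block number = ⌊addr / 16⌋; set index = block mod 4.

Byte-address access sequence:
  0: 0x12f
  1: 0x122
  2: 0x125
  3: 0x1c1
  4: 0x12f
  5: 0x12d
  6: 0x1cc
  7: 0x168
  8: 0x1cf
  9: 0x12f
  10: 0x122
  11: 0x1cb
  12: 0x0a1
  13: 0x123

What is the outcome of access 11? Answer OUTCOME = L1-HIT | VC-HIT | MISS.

OUTCOME = L1-HIT

  [0] addr=0x12f blk=18 s=2: MISS | VC []
  [1] addr=0x122 blk=18 s=2: L1-HIT | VC []
  [2] addr=0x125 blk=18 s=2: L1-HIT | VC []
  [3] addr=0x1c1 blk=28 s=0: MISS | VC []
  [4] addr=0x12f blk=18 s=2: L1-HIT | VC []
  [5] addr=0x12d blk=18 s=2: L1-HIT | VC []
  [6] addr=0x1cc blk=28 s=0: L1-HIT | VC []
  [7] addr=0x168 blk=22 s=2: MISS | VC [18]
  [8] addr=0x1cf blk=28 s=0: L1-HIT | VC [18]
  [9] addr=0x12f blk=18 s=2: VC-HIT | VC [22]
  [10] addr=0x122 blk=18 s=2: L1-HIT | VC [22]
  [11] addr=0x1cb blk=28 s=0: L1-HIT | VC [22]
  [12] addr=0xa1 blk=10 s=2: MISS | VC [22, 18]
  [13] addr=0x123 blk=18 s=2: VC-HIT | VC [22, 10]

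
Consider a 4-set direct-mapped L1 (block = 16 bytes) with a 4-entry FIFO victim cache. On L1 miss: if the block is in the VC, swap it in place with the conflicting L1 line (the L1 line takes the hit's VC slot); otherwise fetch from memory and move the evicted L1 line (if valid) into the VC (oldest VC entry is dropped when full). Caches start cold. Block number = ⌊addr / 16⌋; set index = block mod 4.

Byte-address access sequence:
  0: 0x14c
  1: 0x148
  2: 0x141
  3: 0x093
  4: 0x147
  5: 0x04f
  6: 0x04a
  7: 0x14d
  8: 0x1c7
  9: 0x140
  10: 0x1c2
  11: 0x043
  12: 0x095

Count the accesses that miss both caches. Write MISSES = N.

0: 0x14c (blk 20, set 0) → MISS  vc=[]
1: 0x148 (blk 20, set 0) → L1-HIT  vc=[]
2: 0x141 (blk 20, set 0) → L1-HIT  vc=[]
3: 0x93 (blk 9, set 1) → MISS  vc=[]
4: 0x147 (blk 20, set 0) → L1-HIT  vc=[]
5: 0x4f (blk 4, set 0) → MISS  vc=[20]
6: 0x4a (blk 4, set 0) → L1-HIT  vc=[20]
7: 0x14d (blk 20, set 0) → VC-HIT  vc=[4]
8: 0x1c7 (blk 28, set 0) → MISS  vc=[4, 20]
9: 0x140 (blk 20, set 0) → VC-HIT  vc=[4, 28]
10: 0x1c2 (blk 28, set 0) → VC-HIT  vc=[4, 20]
11: 0x43 (blk 4, set 0) → VC-HIT  vc=[28, 20]
12: 0x95 (blk 9, set 1) → L1-HIT  vc=[28, 20]

MISSES = 4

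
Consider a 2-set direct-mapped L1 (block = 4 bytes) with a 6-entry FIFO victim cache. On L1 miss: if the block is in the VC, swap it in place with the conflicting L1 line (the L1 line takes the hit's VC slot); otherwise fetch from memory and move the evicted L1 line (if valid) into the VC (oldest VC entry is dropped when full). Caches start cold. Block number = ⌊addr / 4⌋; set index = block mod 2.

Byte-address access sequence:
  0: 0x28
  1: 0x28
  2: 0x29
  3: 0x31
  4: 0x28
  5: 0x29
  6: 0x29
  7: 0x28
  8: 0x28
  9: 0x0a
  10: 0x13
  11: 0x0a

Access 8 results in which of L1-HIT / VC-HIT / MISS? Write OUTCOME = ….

0: 0x28 (blk 10, set 0) → MISS  vc=[]
1: 0x28 (blk 10, set 0) → L1-HIT  vc=[]
2: 0x29 (blk 10, set 0) → L1-HIT  vc=[]
3: 0x31 (blk 12, set 0) → MISS  vc=[10]
4: 0x28 (blk 10, set 0) → VC-HIT  vc=[12]
5: 0x29 (blk 10, set 0) → L1-HIT  vc=[12]
6: 0x29 (blk 10, set 0) → L1-HIT  vc=[12]
7: 0x28 (blk 10, set 0) → L1-HIT  vc=[12]
8: 0x28 (blk 10, set 0) → L1-HIT  vc=[12]
9: 0xa (blk 2, set 0) → MISS  vc=[12, 10]
10: 0x13 (blk 4, set 0) → MISS  vc=[12, 10, 2]
11: 0xa (blk 2, set 0) → VC-HIT  vc=[12, 10, 4]

OUTCOME = L1-HIT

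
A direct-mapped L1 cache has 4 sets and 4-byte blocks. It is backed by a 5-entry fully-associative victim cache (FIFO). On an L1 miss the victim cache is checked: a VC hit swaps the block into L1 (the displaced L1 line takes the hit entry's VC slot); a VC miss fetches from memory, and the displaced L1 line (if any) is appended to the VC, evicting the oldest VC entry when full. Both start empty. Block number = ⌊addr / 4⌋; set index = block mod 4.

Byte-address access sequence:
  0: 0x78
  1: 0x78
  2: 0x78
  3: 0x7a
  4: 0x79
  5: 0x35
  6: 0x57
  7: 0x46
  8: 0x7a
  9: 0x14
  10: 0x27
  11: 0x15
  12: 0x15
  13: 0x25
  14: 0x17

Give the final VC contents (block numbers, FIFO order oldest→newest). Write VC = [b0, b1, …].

VC = [13, 21, 17, 9]

#0 0x78→b30/s2 MISS; vc=[]
#1 0x78→b30/s2 L1-HIT; vc=[]
#2 0x78→b30/s2 L1-HIT; vc=[]
#3 0x7a→b30/s2 L1-HIT; vc=[]
#4 0x79→b30/s2 L1-HIT; vc=[]
#5 0x35→b13/s1 MISS; vc=[]
#6 0x57→b21/s1 MISS; vc=[13]
#7 0x46→b17/s1 MISS; vc=[13,21]
#8 0x7a→b30/s2 L1-HIT; vc=[13,21]
#9 0x14→b5/s1 MISS; vc=[13,21,17]
#10 0x27→b9/s1 MISS; vc=[13,21,17,5]
#11 0x15→b5/s1 VC-HIT; vc=[13,21,17,9]
#12 0x15→b5/s1 L1-HIT; vc=[13,21,17,9]
#13 0x25→b9/s1 VC-HIT; vc=[13,21,17,5]
#14 0x17→b5/s1 VC-HIT; vc=[13,21,17,9]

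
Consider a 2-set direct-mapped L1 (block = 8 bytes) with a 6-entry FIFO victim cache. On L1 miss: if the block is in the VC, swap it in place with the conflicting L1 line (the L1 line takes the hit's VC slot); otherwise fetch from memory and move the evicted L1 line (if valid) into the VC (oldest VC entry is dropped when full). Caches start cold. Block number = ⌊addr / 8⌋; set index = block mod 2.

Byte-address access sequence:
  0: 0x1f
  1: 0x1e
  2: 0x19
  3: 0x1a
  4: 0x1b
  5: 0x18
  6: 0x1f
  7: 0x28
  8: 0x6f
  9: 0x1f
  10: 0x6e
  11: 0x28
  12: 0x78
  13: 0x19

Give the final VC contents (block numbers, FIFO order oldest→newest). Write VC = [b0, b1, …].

  [0] addr=0x1f blk=3 s=1: MISS | VC []
  [1] addr=0x1e blk=3 s=1: L1-HIT | VC []
  [2] addr=0x19 blk=3 s=1: L1-HIT | VC []
  [3] addr=0x1a blk=3 s=1: L1-HIT | VC []
  [4] addr=0x1b blk=3 s=1: L1-HIT | VC []
  [5] addr=0x18 blk=3 s=1: L1-HIT | VC []
  [6] addr=0x1f blk=3 s=1: L1-HIT | VC []
  [7] addr=0x28 blk=5 s=1: MISS | VC [3]
  [8] addr=0x6f blk=13 s=1: MISS | VC [3, 5]
  [9] addr=0x1f blk=3 s=1: VC-HIT | VC [13, 5]
  [10] addr=0x6e blk=13 s=1: VC-HIT | VC [3, 5]
  [11] addr=0x28 blk=5 s=1: VC-HIT | VC [3, 13]
  [12] addr=0x78 blk=15 s=1: MISS | VC [3, 13, 5]
  [13] addr=0x19 blk=3 s=1: VC-HIT | VC [15, 13, 5]

VC = [15, 13, 5]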